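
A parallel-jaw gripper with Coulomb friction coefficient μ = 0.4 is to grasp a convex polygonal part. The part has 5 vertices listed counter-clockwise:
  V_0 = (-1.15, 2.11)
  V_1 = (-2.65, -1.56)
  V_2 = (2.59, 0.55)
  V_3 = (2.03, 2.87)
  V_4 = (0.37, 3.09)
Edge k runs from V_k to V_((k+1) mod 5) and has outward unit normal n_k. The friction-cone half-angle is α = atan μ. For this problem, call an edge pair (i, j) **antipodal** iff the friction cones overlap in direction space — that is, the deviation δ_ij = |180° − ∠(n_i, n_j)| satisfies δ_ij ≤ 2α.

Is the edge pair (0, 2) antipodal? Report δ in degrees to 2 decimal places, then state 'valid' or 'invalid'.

α = atan 0.4 = 21.80°;  2α = 43.60°
edge 0: e_0 = (-1.50, -3.67);  n_0 = (-0.9257, +0.3783)
edge 2: e_2 = (-0.56, +2.32);  n_2 = (+0.9721, +0.2346)
∠(n_0, n_2) = 144.20°
δ = |180° − 144.20°| = 35.80°
35.80° ≤ 2α = 43.60°  →  valid

δ = 35.80°, valid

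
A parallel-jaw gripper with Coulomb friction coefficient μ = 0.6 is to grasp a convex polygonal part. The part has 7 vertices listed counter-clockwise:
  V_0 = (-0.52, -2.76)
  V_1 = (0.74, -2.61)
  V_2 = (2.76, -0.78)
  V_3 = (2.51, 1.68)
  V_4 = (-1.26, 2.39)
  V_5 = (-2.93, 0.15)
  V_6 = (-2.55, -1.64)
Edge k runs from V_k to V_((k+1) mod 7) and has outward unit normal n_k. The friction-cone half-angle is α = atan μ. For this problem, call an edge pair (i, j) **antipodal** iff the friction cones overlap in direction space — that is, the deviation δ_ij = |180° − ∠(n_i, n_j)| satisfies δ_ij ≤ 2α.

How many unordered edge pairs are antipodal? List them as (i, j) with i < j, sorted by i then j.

α = atan 0.6 = 30.96°;  2α = 61.93°
n_0 = (+0.1182, -0.9930)
n_1 = (+0.6714, -0.7411)
n_2 = (+0.9949, +0.1011)
n_3 = (+0.1851, +0.9827)
n_4 = (-0.8017, +0.5977)
n_5 = (-0.9782, -0.2077)
n_6 = (-0.4831, -0.8756)
  (0,1): δ = 144.61°  ·
  (0,2): δ = 90.99°  ·
  (0,3): δ = 17.45°  ✓
  (0,4): δ = 46.51°  ✓
  (0,5): δ = 95.20°  ·
  (0,6): δ = 144.32°  ·
  (1,2): δ = 126.37°  ·
  (1,3): δ = 52.84°  ✓
  (1,4): δ = 11.12°  ✓
  (1,5): δ = 59.81°  ✓
  (1,6): δ = 108.94°  ·
  (2,3): δ = 106.47°  ·
  (2,4): δ = 42.51°  ✓
  (2,5): δ = 6.18°  ✓
  (2,6): δ = 55.31°  ✓
  (3,4): δ = 116.04°  ·
  (3,5): δ = 67.35°  ·
  (3,6): δ = 18.22°  ✓
  (4,5): δ = 131.31°  ·
  (4,6): δ = 82.18°  ·
  (5,6): δ = 130.87°  ·
antipodal pairs: 9

count = 9; pairs: (0,3), (0,4), (1,3), (1,4), (1,5), (2,4), (2,5), (2,6), (3,6)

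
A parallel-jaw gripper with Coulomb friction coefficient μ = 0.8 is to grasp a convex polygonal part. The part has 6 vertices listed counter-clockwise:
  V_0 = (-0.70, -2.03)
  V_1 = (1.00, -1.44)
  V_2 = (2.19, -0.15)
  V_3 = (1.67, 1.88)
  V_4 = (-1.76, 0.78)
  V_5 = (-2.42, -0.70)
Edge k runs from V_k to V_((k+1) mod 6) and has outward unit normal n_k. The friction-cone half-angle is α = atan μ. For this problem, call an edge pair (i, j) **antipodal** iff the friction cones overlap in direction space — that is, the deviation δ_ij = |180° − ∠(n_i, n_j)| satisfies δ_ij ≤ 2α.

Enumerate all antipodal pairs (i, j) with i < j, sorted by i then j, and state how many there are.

count = 7; pairs: (0,3), (0,4), (1,3), (1,4), (2,4), (2,5), (3,5)

α = atan 0.8 = 38.66°;  2α = 77.32°
n_0 = (+0.3279, -0.9447)
n_1 = (+0.7350, -0.6780)
n_2 = (+0.9687, +0.2481)
n_3 = (-0.3054, +0.9522)
n_4 = (-0.9133, +0.4073)
n_5 = (-0.6117, -0.7911)
  (0,1): δ = 151.83°  ·
  (0,2): δ = 94.77°  ·
  (0,3): δ = 1.36°  ✓
  (0,4): δ = 46.83°  ✓
  (0,5): δ = 123.15°  ·
  (1,2): δ = 122.94°  ·
  (1,3): δ = 29.53°  ✓
  (1,4): δ = 18.66°  ✓
  (1,5): δ = 94.98°  ·
  (2,3): δ = 86.59°  ·
  (2,4): δ = 38.40°  ✓
  (2,5): δ = 37.92°  ✓
  (3,4): δ = 131.82°  ·
  (3,5): δ = 55.49°  ✓
  (4,5): δ = 103.68°  ·
antipodal pairs: 7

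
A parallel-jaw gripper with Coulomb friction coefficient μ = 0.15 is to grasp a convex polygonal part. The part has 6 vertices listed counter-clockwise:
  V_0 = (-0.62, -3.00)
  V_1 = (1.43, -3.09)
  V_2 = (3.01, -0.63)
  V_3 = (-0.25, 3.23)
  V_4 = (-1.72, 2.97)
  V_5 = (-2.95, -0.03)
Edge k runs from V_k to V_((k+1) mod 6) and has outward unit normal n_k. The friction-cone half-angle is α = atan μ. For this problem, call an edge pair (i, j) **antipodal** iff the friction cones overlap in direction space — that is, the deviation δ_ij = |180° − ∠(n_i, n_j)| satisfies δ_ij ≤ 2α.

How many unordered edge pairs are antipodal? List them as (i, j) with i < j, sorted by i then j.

α = atan 0.15 = 8.53°;  2α = 17.06°
n_0 = (-0.0439, -0.9990)
n_1 = (+0.8414, -0.5404)
n_2 = (+0.7640, +0.6452)
n_3 = (-0.1742, +0.9847)
n_4 = (-0.9253, +0.3794)
n_5 = (-0.7868, -0.6172)
  (0,1): δ = 120.20°  ·
  (0,2): δ = 47.30°  ·
  (0,3): δ = 12.54°  ✓
  (0,4): δ = 70.22°  ·
  (0,5): δ = 130.63°  ·
  (1,2): δ = 107.11°  ·
  (1,3): δ = 47.26°  ·
  (1,4): δ = 10.42°  ✓
  (1,5): δ = 70.83°  ·
  (2,3): δ = 120.15°  ·
  (2,4): δ = 62.48°  ·
  (2,5): δ = 2.07°  ✓
  (3,4): δ = 122.32°  ·
  (3,5): δ = 61.92°  ·
  (4,5): δ = 119.59°  ·
antipodal pairs: 3

count = 3; pairs: (0,3), (1,4), (2,5)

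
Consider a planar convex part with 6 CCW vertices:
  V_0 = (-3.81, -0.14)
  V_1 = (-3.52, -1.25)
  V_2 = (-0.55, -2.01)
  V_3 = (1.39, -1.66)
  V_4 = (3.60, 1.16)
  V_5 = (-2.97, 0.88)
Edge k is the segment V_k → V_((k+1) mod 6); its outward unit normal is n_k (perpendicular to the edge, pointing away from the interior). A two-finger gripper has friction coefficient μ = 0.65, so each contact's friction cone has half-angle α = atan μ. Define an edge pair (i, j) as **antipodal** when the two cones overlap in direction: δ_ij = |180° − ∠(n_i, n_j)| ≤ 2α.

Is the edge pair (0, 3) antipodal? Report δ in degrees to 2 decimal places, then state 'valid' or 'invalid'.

δ = 52.73°, valid

α = atan 0.65 = 33.02°;  2α = 66.05°
edge 0: e_0 = (+0.29, -1.11);  n_0 = (-0.9675, -0.2528)
edge 3: e_3 = (+2.21, +2.82);  n_3 = (+0.7871, -0.6168)
∠(n_0, n_3) = 127.27°
δ = |180° − 127.27°| = 52.73°
52.73° ≤ 2α = 66.05°  →  valid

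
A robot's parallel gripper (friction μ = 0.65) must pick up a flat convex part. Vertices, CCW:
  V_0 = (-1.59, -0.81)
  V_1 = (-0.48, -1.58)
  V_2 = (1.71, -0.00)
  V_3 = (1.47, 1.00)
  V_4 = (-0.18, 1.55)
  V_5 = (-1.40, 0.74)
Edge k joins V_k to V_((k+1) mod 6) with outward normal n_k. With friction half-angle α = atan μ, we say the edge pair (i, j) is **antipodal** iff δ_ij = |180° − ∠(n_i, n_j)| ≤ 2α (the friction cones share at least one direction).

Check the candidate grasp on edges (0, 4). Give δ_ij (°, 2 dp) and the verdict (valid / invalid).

δ = 68.33°, invalid

α = atan 0.65 = 33.02°;  2α = 66.05°
edge 0: e_0 = (+1.11, -0.77);  n_0 = (-0.5700, -0.8217)
edge 4: e_4 = (-1.22, -0.81);  n_4 = (-0.5531, +0.8331)
∠(n_0, n_4) = 111.67°
δ = |180° − 111.67°| = 68.33°
68.33° > 2α = 66.05°  →  invalid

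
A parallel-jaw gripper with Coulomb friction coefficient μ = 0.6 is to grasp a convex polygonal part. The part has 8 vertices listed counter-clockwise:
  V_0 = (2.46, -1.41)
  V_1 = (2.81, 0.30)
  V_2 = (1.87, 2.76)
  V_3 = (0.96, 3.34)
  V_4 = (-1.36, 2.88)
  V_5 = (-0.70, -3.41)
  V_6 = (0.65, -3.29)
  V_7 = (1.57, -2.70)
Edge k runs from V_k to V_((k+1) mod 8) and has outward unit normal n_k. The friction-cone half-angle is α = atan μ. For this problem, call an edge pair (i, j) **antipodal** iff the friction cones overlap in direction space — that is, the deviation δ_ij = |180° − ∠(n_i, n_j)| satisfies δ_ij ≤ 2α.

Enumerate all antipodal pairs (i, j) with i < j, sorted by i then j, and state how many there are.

count = 8; pairs: (0,4), (1,4), (2,4), (2,5), (3,5), (3,6), (3,7), (4,7)

α = atan 0.6 = 30.96°;  2α = 61.93°
n_0 = (+0.9797, -0.2005)
n_1 = (+0.9341, +0.3569)
n_2 = (+0.5375, +0.8433)
n_3 = (-0.1945, +0.9809)
n_4 = (-0.9945, -0.1044)
n_5 = (+0.0885, -0.9961)
n_6 = (+0.5398, -0.8418)
n_7 = (+0.8231, -0.5679)
  (0,1): δ = 147.52°  ·
  (0,2): δ = 110.94°  ·
  (0,3): δ = 67.22°  ·
  (0,4): δ = 17.56°  ✓
  (0,5): δ = 106.65°  ·
  (0,6): δ = 134.24°  ·
  (0,7): δ = 156.96°  ·
  (1,2): δ = 143.42°  ·
  (1,3): δ = 99.70°  ·
  (1,4): δ = 14.92°  ✓
  (1,5): δ = 74.17°  ·
  (1,6): δ = 101.76°  ·
  (1,7): δ = 124.48°  ·
  (2,3): δ = 136.27°  ·
  (2,4): δ = 51.50°  ✓
  (2,5): δ = 37.59°  ✓
  (2,6): δ = 65.18°  ·
  (2,7): δ = 87.91°  ·
  (3,4): δ = 95.22°  ·
  (3,5): δ = 6.14°  ✓
  (3,6): δ = 21.46°  ✓
  (3,7): δ = 44.18°  ✓
  (4,5): δ = 90.91°  ·
  (4,6): δ = 63.32°  ·
  (4,7): δ = 40.59°  ✓
  (5,6): δ = 152.41°  ·
  (5,7): δ = 129.68°  ·
  (6,7): δ = 157.27°  ·
antipodal pairs: 8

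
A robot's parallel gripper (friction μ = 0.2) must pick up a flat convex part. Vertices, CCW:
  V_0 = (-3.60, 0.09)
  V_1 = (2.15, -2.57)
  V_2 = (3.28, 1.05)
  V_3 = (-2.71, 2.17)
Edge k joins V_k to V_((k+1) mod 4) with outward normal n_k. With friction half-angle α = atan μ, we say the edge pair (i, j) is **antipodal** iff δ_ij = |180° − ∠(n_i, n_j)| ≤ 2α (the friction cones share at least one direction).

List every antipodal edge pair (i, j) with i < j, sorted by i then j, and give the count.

α = atan 0.2 = 11.31°;  2α = 22.62°
n_0 = (-0.4199, -0.9076)
n_1 = (+0.9546, -0.2980)
n_2 = (+0.1838, +0.9830)
n_3 = (-0.9194, +0.3934)
  (0,1): δ = 82.51°  ·
  (0,2): δ = 14.23°  ✓
  (0,3): δ = 91.66°  ·
  (1,2): δ = 83.25°  ·
  (1,3): δ = 5.83°  ✓
  (2,3): δ = 102.57°  ·
antipodal pairs: 2

count = 2; pairs: (0,2), (1,3)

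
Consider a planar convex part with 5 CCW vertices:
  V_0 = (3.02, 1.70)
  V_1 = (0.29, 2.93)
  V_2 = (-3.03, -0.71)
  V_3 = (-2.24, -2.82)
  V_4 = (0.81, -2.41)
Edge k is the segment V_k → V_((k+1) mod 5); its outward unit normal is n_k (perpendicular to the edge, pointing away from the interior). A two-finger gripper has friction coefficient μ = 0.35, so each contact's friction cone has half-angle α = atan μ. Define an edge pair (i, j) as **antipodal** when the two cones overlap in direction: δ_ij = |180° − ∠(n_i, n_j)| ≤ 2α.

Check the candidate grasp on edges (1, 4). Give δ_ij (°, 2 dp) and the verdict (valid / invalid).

δ = 14.10°, valid

α = atan 0.35 = 19.29°;  2α = 38.58°
edge 1: e_1 = (-3.32, -3.64);  n_1 = (-0.7388, +0.6739)
edge 4: e_4 = (+2.21, +4.11);  n_4 = (+0.8807, -0.4736)
∠(n_1, n_4) = 165.90°
δ = |180° − 165.90°| = 14.10°
14.10° ≤ 2α = 38.58°  →  valid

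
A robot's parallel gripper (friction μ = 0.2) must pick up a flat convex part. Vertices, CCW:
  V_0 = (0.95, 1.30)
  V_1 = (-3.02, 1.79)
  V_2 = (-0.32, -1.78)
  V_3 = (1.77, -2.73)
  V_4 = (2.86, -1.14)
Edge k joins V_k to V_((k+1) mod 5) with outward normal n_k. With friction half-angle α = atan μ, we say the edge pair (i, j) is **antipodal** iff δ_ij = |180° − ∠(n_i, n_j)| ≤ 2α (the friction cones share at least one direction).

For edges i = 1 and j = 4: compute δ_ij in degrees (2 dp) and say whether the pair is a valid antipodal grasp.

α = atan 0.2 = 11.31°;  2α = 22.62°
edge 1: e_1 = (+2.70, -3.57);  n_1 = (-0.7976, -0.6032)
edge 4: e_4 = (-1.91, +2.44);  n_4 = (+0.7874, +0.6164)
∠(n_1, n_4) = 179.05°
δ = |180° − 179.05°| = 0.95°
0.95° ≤ 2α = 22.62°  →  valid

δ = 0.95°, valid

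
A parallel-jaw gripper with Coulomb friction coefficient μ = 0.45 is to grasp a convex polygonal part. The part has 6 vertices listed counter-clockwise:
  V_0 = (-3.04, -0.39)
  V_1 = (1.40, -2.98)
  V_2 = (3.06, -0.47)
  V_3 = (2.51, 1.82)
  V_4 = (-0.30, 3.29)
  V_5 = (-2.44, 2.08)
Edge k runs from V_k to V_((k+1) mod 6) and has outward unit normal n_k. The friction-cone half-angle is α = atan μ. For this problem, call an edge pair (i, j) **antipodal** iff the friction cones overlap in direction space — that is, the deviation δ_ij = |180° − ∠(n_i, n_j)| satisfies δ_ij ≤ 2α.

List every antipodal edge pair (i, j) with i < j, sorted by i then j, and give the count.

count = 5; pairs: (0,2), (0,3), (1,4), (1,5), (2,5)

α = atan 0.45 = 24.23°;  2α = 48.46°
n_0 = (-0.5039, -0.8638)
n_1 = (+0.8341, -0.5516)
n_2 = (+0.9723, +0.2335)
n_3 = (+0.4635, +0.8861)
n_4 = (-0.4922, +0.8705)
n_5 = (-0.9717, +0.2361)
  (0,1): δ = 93.22°  ·
  (0,2): δ = 46.24°  ✓
  (0,3): δ = 2.64°  ✓
  (0,4): δ = 59.74°  ·
  (0,5): δ = 106.60°  ·
  (1,2): δ = 133.02°  ·
  (1,3): δ = 84.14°  ·
  (1,4): δ = 27.04°  ✓
  (1,5): δ = 19.83°  ✓
  (2,3): δ = 131.12°  ·
  (2,4): δ = 74.02°  ·
  (2,5): δ = 27.16°  ✓
  (3,4): δ = 122.90°  ·
  (3,5): δ = 76.04°  ·
  (4,5): δ = 133.14°  ·
antipodal pairs: 5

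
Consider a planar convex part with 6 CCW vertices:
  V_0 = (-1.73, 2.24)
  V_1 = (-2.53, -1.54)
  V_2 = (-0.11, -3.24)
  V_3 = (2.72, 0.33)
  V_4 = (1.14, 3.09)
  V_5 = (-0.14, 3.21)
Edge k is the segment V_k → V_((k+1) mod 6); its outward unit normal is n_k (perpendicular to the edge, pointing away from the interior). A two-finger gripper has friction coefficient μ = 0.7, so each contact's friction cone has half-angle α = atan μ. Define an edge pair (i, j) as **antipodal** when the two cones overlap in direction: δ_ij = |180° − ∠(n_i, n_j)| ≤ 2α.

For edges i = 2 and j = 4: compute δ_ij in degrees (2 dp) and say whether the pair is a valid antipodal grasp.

α = atan 0.7 = 34.99°;  2α = 69.98°
edge 2: e_2 = (+2.83, +3.57);  n_2 = (+0.7836, -0.6212)
edge 4: e_4 = (-1.28, +0.12);  n_4 = (+0.0933, +0.9956)
∠(n_2, n_4) = 123.05°
δ = |180° − 123.05°| = 56.95°
56.95° ≤ 2α = 69.98°  →  valid

δ = 56.95°, valid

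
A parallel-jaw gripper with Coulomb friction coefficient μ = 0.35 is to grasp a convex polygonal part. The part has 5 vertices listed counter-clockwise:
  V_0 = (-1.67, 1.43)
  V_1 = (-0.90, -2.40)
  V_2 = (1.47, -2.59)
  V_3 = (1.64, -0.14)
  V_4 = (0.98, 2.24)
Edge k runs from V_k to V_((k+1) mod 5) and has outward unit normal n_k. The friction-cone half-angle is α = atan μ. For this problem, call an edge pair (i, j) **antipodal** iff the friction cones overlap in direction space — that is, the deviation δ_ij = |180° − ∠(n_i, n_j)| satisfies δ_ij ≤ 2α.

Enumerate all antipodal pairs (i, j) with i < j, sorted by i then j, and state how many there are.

count = 3; pairs: (0,2), (0,3), (1,4)

α = atan 0.35 = 19.29°;  2α = 38.58°
n_0 = (-0.9804, -0.1971)
n_1 = (-0.0799, -0.9968)
n_2 = (+0.9976, -0.0692)
n_3 = (+0.9636, +0.2672)
n_4 = (-0.2923, +0.9563)
  (0,1): δ = 105.95°  ·
  (0,2): δ = 15.34°  ✓
  (0,3): δ = 4.13°  ✓
  (0,4): δ = 95.63°  ·
  (1,2): δ = 89.39°  ·
  (1,3): δ = 69.92°  ·
  (1,4): δ = 21.58°  ✓
  (2,3): δ = 160.53°  ·
  (2,4): δ = 69.03°  ·
  (3,4): δ = 88.50°  ·
antipodal pairs: 3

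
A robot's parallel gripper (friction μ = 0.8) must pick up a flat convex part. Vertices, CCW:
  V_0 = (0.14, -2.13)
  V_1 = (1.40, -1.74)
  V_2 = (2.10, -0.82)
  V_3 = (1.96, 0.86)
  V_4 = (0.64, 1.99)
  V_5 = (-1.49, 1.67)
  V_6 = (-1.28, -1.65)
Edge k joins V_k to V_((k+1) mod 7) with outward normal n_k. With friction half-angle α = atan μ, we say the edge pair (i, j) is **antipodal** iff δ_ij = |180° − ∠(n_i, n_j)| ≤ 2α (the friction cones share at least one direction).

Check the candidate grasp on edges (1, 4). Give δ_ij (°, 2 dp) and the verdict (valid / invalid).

δ = 44.19°, valid

α = atan 0.8 = 38.66°;  2α = 77.32°
edge 1: e_1 = (+0.70, +0.92);  n_1 = (+0.7958, -0.6055)
edge 4: e_4 = (-2.13, -0.32);  n_4 = (-0.1486, +0.9889)
∠(n_1, n_4) = 135.81°
δ = |180° − 135.81°| = 44.19°
44.19° ≤ 2α = 77.32°  →  valid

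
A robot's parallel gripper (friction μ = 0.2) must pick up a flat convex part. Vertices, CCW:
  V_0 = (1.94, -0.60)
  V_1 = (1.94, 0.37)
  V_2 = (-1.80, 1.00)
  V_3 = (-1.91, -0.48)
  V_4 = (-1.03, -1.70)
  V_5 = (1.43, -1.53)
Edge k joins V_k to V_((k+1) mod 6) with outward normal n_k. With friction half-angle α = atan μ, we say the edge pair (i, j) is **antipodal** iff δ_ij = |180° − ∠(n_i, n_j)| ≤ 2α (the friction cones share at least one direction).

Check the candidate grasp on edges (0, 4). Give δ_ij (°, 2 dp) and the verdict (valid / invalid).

α = atan 0.2 = 11.31°;  2α = 22.62°
edge 0: e_0 = (+0.00, +0.97);  n_0 = (+1.0000, -0.0000)
edge 4: e_4 = (+2.46, +0.17);  n_4 = (+0.0689, -0.9976)
∠(n_0, n_4) = 86.05°
δ = |180° − 86.05°| = 93.95°
93.95° > 2α = 22.62°  →  invalid

δ = 93.95°, invalid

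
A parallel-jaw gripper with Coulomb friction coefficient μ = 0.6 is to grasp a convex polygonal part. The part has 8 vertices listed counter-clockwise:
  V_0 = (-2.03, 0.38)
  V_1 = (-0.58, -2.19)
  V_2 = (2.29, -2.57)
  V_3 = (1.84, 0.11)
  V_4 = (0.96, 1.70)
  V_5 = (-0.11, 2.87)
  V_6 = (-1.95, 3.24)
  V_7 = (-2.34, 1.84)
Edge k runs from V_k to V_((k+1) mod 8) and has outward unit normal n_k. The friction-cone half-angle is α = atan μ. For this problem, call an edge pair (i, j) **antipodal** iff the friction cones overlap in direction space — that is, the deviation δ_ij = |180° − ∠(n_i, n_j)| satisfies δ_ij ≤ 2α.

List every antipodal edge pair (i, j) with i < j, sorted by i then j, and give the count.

count = 13; pairs: (0,2), (0,3), (0,4), (0,5), (1,3), (1,4), (1,5), (2,6), (2,7), (3,6), (3,7), (4,6), (4,7)

α = atan 0.6 = 30.96°;  2α = 61.93°
n_0 = (-0.8709, -0.4914)
n_1 = (-0.1313, -0.9913)
n_2 = (+0.9862, +0.1656)
n_3 = (+0.8749, +0.4842)
n_4 = (+0.7379, +0.6749)
n_5 = (+0.1971, +0.9804)
n_6 = (-0.9633, +0.2684)
n_7 = (-0.9782, -0.2077)
  (0,1): δ = 126.97°  ·
  (0,2): δ = 19.90°  ✓
  (0,3): δ = 0.47°  ✓
  (0,4): δ = 13.01°  ✓
  (0,5): δ = 49.20°  ✓
  (0,6): δ = 135.00°  ·
  (0,7): δ = 162.56°  ·
  (1,2): δ = 72.93°  ·
  (1,3): δ = 53.49°  ✓
  (1,4): δ = 40.01°  ✓
  (1,5): δ = 3.83°  ✓
  (1,6): δ = 81.98°  ·
  (1,7): δ = 109.53°  ·
  (2,3): δ = 160.57°  ·
  (2,4): δ = 147.09°  ·
  (2,5): δ = 110.90°  ·
  (2,6): δ = 25.10°  ✓
  (2,7): δ = 2.46°  ✓
  (3,4): δ = 166.52°  ·
  (3,5): δ = 130.33°  ·
  (3,6): δ = 44.53°  ✓
  (3,7): δ = 16.98°  ✓
  (4,5): δ = 143.81°  ·
  (4,6): δ = 58.01°  ✓
  (4,7): δ = 30.46°  ✓
  (5,6): δ = 94.20°  ·
  (5,7): δ = 66.64°  ·
  (6,7): δ = 152.45°  ·
antipodal pairs: 13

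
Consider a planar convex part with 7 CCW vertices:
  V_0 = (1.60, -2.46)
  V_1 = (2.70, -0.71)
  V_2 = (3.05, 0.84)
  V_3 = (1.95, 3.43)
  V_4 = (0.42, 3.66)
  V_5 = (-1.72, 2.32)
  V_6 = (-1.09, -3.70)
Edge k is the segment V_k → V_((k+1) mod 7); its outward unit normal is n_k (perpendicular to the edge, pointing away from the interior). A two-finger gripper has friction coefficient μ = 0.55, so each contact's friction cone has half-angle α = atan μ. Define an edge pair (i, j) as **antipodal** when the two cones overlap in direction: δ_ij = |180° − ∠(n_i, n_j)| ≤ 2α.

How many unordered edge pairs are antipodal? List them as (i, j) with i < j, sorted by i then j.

α = atan 0.55 = 28.81°;  2α = 57.62°
n_0 = (+0.8466, -0.5322)
n_1 = (+0.9754, -0.2203)
n_2 = (+0.9204, +0.3909)
n_3 = (+0.1487, +0.9889)
n_4 = (-0.5307, +0.8476)
n_5 = (-0.9946, -0.1041)
n_6 = (+0.4186, -0.9082)
  (0,1): δ = 160.57°  ·
  (0,2): δ = 124.84°  ·
  (0,3): δ = 66.40°  ·
  (0,4): δ = 25.79°  ✓
  (0,5): δ = 38.13°  ✓
  (0,6): δ = 146.90°  ·
  (1,2): δ = 144.26°  ·
  (1,3): δ = 85.82°  ·
  (1,4): δ = 45.22°  ✓
  (1,5): δ = 18.70°  ✓
  (1,6): δ = 127.47°  ·
  (2,3): δ = 121.56°  ·
  (2,4): δ = 80.96°  ·
  (2,5): δ = 17.04°  ✓
  (2,6): δ = 91.74°  ·
  (3,4): δ = 139.40°  ·
  (3,5): δ = 75.48°  ·
  (3,6): δ = 33.30°  ✓
  (4,5): δ = 116.08°  ·
  (4,6): δ = 7.31°  ✓
  (5,6): δ = 71.23°  ·
antipodal pairs: 7

count = 7; pairs: (0,4), (0,5), (1,4), (1,5), (2,5), (3,6), (4,6)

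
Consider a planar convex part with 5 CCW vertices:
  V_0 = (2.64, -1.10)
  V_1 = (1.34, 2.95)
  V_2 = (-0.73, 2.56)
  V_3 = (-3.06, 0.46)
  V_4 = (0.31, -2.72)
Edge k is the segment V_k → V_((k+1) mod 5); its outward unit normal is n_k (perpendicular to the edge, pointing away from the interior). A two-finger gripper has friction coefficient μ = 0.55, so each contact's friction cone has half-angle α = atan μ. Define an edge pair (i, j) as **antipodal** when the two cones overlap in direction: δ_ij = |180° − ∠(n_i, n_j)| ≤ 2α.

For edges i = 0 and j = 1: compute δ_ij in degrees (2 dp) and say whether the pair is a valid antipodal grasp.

δ = 97.13°, invalid

α = atan 0.55 = 28.81°;  2α = 57.62°
edge 0: e_0 = (-1.30, +4.05);  n_0 = (+0.9522, +0.3056)
edge 1: e_1 = (-2.07, -0.39);  n_1 = (-0.1851, +0.9827)
∠(n_0, n_1) = 82.87°
δ = |180° − 82.87°| = 97.13°
97.13° > 2α = 57.62°  →  invalid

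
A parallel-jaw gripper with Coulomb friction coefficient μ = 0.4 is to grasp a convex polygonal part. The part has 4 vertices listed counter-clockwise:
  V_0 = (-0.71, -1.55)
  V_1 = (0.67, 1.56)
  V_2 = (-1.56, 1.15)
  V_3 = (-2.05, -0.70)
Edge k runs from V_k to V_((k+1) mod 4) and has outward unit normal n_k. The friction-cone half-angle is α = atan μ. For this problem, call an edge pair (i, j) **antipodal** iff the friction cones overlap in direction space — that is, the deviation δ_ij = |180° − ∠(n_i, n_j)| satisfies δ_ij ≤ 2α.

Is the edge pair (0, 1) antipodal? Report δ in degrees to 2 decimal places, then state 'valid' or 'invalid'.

δ = 55.65°, invalid

α = atan 0.4 = 21.80°;  2α = 43.60°
edge 0: e_0 = (+1.38, +3.11);  n_0 = (+0.9141, -0.4056)
edge 1: e_1 = (-2.23, -0.41);  n_1 = (-0.1808, +0.9835)
∠(n_0, n_1) = 124.35°
δ = |180° − 124.35°| = 55.65°
55.65° > 2α = 43.60°  →  invalid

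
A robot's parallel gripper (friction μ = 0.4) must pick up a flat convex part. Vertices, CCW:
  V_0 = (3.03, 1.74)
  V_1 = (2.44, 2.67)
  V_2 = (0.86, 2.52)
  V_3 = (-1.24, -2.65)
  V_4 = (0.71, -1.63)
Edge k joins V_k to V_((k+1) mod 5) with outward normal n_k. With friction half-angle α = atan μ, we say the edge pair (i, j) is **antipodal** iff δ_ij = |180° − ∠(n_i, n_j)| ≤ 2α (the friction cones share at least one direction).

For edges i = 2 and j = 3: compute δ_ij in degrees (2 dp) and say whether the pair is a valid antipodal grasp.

α = atan 0.4 = 21.80°;  2α = 43.60°
edge 2: e_2 = (-2.10, -5.17);  n_2 = (-0.9265, +0.3763)
edge 3: e_3 = (+1.95, +1.02);  n_3 = (+0.4635, -0.8861)
∠(n_2, n_3) = 139.72°
δ = |180° − 139.72°| = 40.28°
40.28° ≤ 2α = 43.60°  →  valid

δ = 40.28°, valid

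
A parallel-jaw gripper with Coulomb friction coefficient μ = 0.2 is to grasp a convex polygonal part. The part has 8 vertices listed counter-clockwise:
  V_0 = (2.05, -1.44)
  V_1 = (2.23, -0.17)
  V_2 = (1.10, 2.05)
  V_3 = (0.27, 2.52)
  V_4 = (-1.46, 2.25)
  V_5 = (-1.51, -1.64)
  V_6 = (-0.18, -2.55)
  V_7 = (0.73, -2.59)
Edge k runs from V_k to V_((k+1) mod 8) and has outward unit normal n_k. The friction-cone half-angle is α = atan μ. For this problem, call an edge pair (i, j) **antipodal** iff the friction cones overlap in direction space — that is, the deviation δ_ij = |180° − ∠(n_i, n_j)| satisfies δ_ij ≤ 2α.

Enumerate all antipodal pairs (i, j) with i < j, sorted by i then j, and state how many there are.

α = atan 0.2 = 11.31°;  2α = 22.62°
n_0 = (+0.9901, -0.1403)
n_1 = (+0.8912, +0.4536)
n_2 = (+0.4927, +0.8702)
n_3 = (-0.1542, +0.9880)
n_4 = (-0.9999, +0.0129)
n_5 = (-0.5647, -0.8253)
n_6 = (-0.0439, -0.9990)
n_7 = (+0.6569, -0.7540)
  (0,1): δ = 144.96°  ·
  (0,2): δ = 111.45°  ·
  (0,3): δ = 73.06°  ·
  (0,4): δ = 7.33°  ✓
  (0,5): δ = 63.69°  ·
  (0,6): δ = 95.55°  ·
  (0,7): δ = 139.13°  ·
  (1,2): δ = 146.50°  ·
  (1,3): δ = 108.11°  ·
  (1,4): δ = 27.71°  ·
  (1,5): δ = 28.64°  ·
  (1,6): δ = 60.51°  ·
  (1,7): δ = 104.09°  ·
  (2,3): δ = 141.61°  ·
  (2,4): δ = 61.22°  ·
  (2,5): δ = 4.86°  ✓
  (2,6): δ = 27.00°  ·
  (2,7): δ = 70.58°  ·
  (3,4): δ = 99.61°  ·
  (3,5): δ = 43.25°  ·
  (3,6): δ = 11.39°  ✓
  (3,7): δ = 32.19°  ·
  (4,5): δ = 123.64°  ·
  (4,6): δ = 91.78°  ·
  (4,7): δ = 48.20°  ·
  (5,6): δ = 148.14°  ·
  (5,7): δ = 104.56°  ·
  (6,7): δ = 136.42°  ·
antipodal pairs: 3

count = 3; pairs: (0,4), (2,5), (3,6)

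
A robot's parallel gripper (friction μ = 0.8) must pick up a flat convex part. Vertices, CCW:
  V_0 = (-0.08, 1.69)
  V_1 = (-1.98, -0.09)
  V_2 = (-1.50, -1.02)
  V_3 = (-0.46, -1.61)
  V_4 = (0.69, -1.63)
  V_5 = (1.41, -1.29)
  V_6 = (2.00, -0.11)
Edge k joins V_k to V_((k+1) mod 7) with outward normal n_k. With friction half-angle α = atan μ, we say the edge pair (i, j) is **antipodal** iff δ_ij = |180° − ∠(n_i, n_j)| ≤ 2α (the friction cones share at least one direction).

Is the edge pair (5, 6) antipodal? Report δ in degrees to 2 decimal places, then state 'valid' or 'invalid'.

α = atan 0.8 = 38.66°;  2α = 77.32°
edge 5: e_5 = (+0.59, +1.18);  n_5 = (+0.8944, -0.4472)
edge 6: e_6 = (-2.08, +1.80);  n_6 = (+0.6544, +0.7562)
∠(n_5, n_6) = 75.69°
δ = |180° − 75.69°| = 104.31°
104.31° > 2α = 77.32°  →  invalid

δ = 104.31°, invalid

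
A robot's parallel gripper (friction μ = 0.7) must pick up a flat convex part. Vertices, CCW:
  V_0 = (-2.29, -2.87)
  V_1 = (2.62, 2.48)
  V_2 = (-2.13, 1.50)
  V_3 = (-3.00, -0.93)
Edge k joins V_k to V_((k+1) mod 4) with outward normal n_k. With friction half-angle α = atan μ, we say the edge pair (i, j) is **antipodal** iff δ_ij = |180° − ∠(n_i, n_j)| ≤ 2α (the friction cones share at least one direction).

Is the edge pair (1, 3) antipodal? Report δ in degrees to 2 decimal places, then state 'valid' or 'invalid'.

α = atan 0.7 = 34.99°;  2α = 69.98°
edge 1: e_1 = (-4.75, -0.98);  n_1 = (-0.2021, +0.9794)
edge 3: e_3 = (+0.71, -1.94);  n_3 = (-0.9391, -0.3437)
∠(n_1, n_3) = 98.44°
δ = |180° − 98.44°| = 81.56°
81.56° > 2α = 69.98°  →  invalid

δ = 81.56°, invalid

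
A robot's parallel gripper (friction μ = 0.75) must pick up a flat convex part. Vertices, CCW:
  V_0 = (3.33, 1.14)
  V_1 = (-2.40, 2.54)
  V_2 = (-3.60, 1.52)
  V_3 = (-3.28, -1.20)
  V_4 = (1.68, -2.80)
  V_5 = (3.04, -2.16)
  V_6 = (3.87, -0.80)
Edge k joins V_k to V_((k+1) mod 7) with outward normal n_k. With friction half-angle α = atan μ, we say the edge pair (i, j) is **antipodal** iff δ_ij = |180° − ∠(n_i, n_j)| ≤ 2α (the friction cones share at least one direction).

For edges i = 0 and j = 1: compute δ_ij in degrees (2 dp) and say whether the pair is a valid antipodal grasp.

α = atan 0.75 = 36.87°;  2α = 73.74°
edge 0: e_0 = (-5.73, +1.40);  n_0 = (+0.2373, +0.9714)
edge 1: e_1 = (-1.20, -1.02);  n_1 = (-0.6476, +0.7619)
∠(n_0, n_1) = 54.09°
δ = |180° − 54.09°| = 125.91°
125.91° > 2α = 73.74°  →  invalid

δ = 125.91°, invalid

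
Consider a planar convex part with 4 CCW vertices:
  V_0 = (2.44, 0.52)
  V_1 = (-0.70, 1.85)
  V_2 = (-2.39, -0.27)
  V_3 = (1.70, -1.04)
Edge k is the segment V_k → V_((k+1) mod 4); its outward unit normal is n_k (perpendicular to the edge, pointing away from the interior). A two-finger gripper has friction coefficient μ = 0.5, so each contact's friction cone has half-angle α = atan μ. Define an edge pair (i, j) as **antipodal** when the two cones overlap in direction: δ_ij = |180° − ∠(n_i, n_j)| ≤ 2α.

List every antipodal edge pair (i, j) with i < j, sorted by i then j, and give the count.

α = atan 0.5 = 26.57°;  2α = 53.13°
n_0 = (+0.3900, +0.9208)
n_1 = (-0.7819, +0.6233)
n_2 = (-0.1850, -0.9827)
n_3 = (+0.9035, -0.4286)
  (0,1): δ = 105.60°  ·
  (0,2): δ = 12.29°  ✓
  (0,3): δ = 87.58°  ·
  (1,2): δ = 62.10°  ·
  (1,3): δ = 13.18°  ✓
  (2,3): δ = 104.72°  ·
antipodal pairs: 2

count = 2; pairs: (0,2), (1,3)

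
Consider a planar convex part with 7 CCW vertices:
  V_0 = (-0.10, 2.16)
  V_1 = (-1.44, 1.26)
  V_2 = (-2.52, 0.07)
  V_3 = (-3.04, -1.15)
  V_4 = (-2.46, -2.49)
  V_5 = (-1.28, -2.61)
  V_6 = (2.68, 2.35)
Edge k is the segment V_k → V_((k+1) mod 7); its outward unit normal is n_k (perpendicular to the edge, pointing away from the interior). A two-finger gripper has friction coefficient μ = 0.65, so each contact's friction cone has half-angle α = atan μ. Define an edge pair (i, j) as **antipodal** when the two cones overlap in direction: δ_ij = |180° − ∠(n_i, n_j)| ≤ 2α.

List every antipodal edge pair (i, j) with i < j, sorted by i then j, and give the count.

count = 8; pairs: (0,4), (0,5), (1,4), (1,5), (2,5), (3,5), (4,6), (5,6)

α = atan 0.65 = 33.02°;  2α = 66.05°
n_0 = (-0.5576, +0.8301)
n_1 = (-0.7405, +0.6721)
n_2 = (-0.9199, +0.3921)
n_3 = (-0.9177, -0.3972)
n_4 = (-0.1012, -0.9949)
n_5 = (+0.7815, -0.6239)
n_6 = (-0.0682, +0.9977)
  (0,1): δ = 166.11°  ·
  (0,2): δ = 146.97°  ·
  (0,3): δ = 100.48°  ·
  (0,4): δ = 39.69°  ✓
  (0,5): δ = 17.51°  ✓
  (0,6): δ = 150.02°  ·
  (1,2): δ = 160.86°  ·
  (1,3): δ = 114.37°  ·
  (1,4): δ = 53.58°  ✓
  (1,5): δ = 3.62°  ✓
  (1,6): δ = 136.14°  ·
  (2,3): δ = 133.51°  ·
  (2,4): δ = 72.72°  ·
  (2,5): δ = 15.52°  ✓
  (2,6): δ = 116.99°  ·
  (3,4): δ = 119.21°  ·
  (3,5): δ = 62.01°  ✓
  (3,6): δ = 70.51°  ·
  (4,5): δ = 122.80°  ·
  (4,6): δ = 9.72°  ✓
  (5,6): δ = 47.49°  ✓
antipodal pairs: 8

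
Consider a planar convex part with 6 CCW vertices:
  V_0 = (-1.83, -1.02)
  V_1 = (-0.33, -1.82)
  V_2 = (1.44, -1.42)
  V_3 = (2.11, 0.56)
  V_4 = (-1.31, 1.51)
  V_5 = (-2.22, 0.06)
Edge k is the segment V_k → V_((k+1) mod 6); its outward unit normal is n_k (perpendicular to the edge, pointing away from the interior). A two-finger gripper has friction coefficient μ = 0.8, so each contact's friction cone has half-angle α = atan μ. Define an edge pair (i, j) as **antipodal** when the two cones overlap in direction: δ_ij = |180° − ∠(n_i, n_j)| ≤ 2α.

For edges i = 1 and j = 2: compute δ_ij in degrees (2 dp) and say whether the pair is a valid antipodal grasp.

δ = 121.43°, invalid

α = atan 0.8 = 38.66°;  2α = 77.32°
edge 1: e_1 = (+1.77, +0.40);  n_1 = (+0.2204, -0.9754)
edge 2: e_2 = (+0.67, +1.98);  n_2 = (+0.9472, -0.3205)
∠(n_1, n_2) = 58.57°
δ = |180° − 58.57°| = 121.43°
121.43° > 2α = 77.32°  →  invalid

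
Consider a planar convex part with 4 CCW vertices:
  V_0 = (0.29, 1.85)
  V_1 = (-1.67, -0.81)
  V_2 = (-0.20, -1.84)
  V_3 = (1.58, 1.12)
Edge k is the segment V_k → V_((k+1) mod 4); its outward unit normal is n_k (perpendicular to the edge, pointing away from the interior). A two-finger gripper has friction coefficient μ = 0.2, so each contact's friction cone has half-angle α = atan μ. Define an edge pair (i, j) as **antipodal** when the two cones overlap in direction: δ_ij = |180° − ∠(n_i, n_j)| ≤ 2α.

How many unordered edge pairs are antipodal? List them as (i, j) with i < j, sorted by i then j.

α = atan 0.2 = 11.31°;  2α = 22.62°
n_0 = (-0.8051, +0.5932)
n_1 = (-0.5738, -0.8190)
n_2 = (+0.8570, -0.5153)
n_3 = (+0.4925, +0.8703)
  (0,1): δ = 88.63°  ·
  (0,2): δ = 5.36°  ✓
  (0,3): δ = 96.88°  ·
  (1,2): δ = 86.00°  ·
  (1,3): δ = 5.51°  ✓
  (2,3): δ = 88.48°  ·
antipodal pairs: 2

count = 2; pairs: (0,2), (1,3)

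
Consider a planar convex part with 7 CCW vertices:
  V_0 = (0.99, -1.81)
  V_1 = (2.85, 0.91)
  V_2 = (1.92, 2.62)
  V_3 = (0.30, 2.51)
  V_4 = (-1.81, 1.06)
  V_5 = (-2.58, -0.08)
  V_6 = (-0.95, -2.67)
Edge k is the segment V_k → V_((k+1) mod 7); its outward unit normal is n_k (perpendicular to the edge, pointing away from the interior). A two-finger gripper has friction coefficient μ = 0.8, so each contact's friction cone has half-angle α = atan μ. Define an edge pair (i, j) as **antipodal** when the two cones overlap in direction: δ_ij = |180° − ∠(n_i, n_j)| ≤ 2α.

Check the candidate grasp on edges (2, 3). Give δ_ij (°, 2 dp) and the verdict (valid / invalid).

α = atan 0.8 = 38.66°;  2α = 77.32°
edge 2: e_2 = (-1.62, -0.11);  n_2 = (-0.0677, +0.9977)
edge 3: e_3 = (-2.11, -1.45);  n_3 = (-0.5664, +0.8242)
∠(n_2, n_3) = 30.61°
δ = |180° − 30.61°| = 149.39°
149.39° > 2α = 77.32°  →  invalid

δ = 149.39°, invalid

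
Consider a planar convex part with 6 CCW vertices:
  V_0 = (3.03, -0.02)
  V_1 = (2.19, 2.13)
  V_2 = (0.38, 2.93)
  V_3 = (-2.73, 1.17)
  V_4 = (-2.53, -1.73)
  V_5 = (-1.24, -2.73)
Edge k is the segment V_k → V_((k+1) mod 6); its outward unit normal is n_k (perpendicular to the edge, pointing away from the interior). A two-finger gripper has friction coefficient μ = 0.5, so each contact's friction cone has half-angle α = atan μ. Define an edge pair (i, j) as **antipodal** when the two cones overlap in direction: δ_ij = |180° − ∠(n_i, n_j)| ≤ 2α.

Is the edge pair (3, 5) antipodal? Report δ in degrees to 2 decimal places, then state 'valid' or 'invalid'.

δ = 61.54°, invalid

α = atan 0.5 = 26.57°;  2α = 53.13°
edge 3: e_3 = (+0.20, -2.90);  n_3 = (-0.9976, -0.0688)
edge 5: e_5 = (+4.27, +2.71);  n_5 = (+0.5359, -0.8443)
∠(n_3, n_5) = 118.46°
δ = |180° − 118.46°| = 61.54°
61.54° > 2α = 53.13°  →  invalid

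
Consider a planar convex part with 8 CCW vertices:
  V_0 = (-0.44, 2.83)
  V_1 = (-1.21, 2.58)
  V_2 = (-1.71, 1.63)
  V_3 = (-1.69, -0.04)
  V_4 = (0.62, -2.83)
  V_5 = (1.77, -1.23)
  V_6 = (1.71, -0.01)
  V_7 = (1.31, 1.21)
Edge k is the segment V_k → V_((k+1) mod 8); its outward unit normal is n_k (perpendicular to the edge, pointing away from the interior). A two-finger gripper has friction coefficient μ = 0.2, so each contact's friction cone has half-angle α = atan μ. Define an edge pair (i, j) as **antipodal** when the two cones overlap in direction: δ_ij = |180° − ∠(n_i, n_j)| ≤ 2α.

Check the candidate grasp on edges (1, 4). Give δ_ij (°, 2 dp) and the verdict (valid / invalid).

δ = 7.95°, valid

α = atan 0.2 = 11.31°;  2α = 22.62°
edge 1: e_1 = (-0.50, -0.95);  n_1 = (-0.8849, +0.4657)
edge 4: e_4 = (+1.15, +1.60);  n_4 = (+0.8120, -0.5836)
∠(n_1, n_4) = 172.05°
δ = |180° − 172.05°| = 7.95°
7.95° ≤ 2α = 22.62°  →  valid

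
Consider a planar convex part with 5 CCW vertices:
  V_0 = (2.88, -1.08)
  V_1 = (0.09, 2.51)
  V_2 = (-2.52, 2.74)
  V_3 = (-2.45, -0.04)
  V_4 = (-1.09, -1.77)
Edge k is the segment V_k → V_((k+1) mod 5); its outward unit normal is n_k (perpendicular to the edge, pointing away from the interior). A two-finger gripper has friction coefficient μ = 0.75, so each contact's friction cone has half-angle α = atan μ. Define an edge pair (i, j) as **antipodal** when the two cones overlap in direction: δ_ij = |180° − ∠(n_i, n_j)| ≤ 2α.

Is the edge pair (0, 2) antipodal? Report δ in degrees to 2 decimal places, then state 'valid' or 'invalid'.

α = atan 0.75 = 36.87°;  2α = 73.74°
edge 0: e_0 = (-2.79, +3.59);  n_0 = (+0.7896, +0.6136)
edge 2: e_2 = (+0.07, -2.78);  n_2 = (-0.9997, -0.0252)
∠(n_0, n_2) = 143.59°
δ = |180° − 143.59°| = 36.41°
36.41° ≤ 2α = 73.74°  →  valid

δ = 36.41°, valid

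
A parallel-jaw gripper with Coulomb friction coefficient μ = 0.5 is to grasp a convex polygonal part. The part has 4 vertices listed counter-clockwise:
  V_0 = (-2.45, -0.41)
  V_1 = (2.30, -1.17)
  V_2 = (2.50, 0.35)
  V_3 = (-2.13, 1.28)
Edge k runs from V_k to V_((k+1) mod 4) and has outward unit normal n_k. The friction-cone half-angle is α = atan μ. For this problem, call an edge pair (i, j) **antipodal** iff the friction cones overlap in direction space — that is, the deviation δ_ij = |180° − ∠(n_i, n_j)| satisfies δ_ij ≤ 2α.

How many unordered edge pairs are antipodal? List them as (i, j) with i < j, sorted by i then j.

α = atan 0.5 = 26.57°;  2α = 53.13°
n_0 = (-0.1580, -0.9874)
n_1 = (+0.9915, -0.1305)
n_2 = (+0.1969, +0.9804)
n_3 = (-0.9825, +0.1860)
  (0,1): δ = 88.41°  ·
  (0,2): δ = 2.27°  ✓
  (0,3): δ = 88.37°  ·
  (1,2): δ = 93.86°  ·
  (1,3): δ = 3.23°  ✓
  (2,3): δ = 89.36°  ·
antipodal pairs: 2

count = 2; pairs: (0,2), (1,3)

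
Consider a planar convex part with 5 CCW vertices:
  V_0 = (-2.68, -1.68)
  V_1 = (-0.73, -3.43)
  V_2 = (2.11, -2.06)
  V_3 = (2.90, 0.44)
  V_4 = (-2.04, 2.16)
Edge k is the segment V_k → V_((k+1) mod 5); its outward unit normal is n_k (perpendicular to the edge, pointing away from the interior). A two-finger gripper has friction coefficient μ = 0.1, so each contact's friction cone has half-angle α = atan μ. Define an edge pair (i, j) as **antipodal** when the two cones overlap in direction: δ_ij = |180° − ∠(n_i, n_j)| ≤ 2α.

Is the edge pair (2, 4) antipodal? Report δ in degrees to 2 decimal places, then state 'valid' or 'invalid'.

δ = 8.07°, valid

α = atan 0.1 = 5.71°;  2α = 11.42°
edge 2: e_2 = (+0.79, +2.50);  n_2 = (+0.9535, -0.3013)
edge 4: e_4 = (-0.64, -3.84);  n_4 = (-0.9864, +0.1644)
∠(n_2, n_4) = 171.93°
δ = |180° − 171.93°| = 8.07°
8.07° ≤ 2α = 11.42°  →  valid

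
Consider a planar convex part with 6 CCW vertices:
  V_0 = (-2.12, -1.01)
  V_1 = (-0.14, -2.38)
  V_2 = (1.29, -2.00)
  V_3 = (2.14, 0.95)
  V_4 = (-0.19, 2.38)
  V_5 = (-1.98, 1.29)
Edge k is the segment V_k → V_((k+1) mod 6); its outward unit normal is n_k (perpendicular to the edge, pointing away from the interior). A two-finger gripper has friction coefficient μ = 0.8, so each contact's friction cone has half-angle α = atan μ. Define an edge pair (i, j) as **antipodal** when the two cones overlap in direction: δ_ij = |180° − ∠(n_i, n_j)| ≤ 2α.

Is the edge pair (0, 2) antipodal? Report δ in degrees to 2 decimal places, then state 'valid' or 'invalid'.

δ = 71.39°, valid

α = atan 0.8 = 38.66°;  2α = 77.32°
edge 0: e_0 = (+1.98, -1.37);  n_0 = (-0.5690, -0.8223)
edge 2: e_2 = (+0.85, +2.95);  n_2 = (+0.9609, -0.2769)
∠(n_0, n_2) = 108.61°
δ = |180° − 108.61°| = 71.39°
71.39° ≤ 2α = 77.32°  →  valid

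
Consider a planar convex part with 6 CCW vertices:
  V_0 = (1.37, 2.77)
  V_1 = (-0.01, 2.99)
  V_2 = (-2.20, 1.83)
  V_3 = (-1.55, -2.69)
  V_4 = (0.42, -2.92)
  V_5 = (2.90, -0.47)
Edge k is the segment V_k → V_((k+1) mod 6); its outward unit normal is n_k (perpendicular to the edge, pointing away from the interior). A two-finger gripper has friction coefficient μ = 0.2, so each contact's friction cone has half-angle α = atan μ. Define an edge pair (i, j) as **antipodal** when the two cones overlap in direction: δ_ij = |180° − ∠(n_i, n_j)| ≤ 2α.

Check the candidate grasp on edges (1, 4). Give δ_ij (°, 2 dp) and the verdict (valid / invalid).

δ = 16.74°, valid

α = atan 0.2 = 11.31°;  2α = 22.62°
edge 1: e_1 = (-2.19, -1.16);  n_1 = (-0.4681, +0.8837)
edge 4: e_4 = (+2.48, +2.45);  n_4 = (+0.7028, -0.7114)
∠(n_1, n_4) = 163.26°
δ = |180° − 163.26°| = 16.74°
16.74° ≤ 2α = 22.62°  →  valid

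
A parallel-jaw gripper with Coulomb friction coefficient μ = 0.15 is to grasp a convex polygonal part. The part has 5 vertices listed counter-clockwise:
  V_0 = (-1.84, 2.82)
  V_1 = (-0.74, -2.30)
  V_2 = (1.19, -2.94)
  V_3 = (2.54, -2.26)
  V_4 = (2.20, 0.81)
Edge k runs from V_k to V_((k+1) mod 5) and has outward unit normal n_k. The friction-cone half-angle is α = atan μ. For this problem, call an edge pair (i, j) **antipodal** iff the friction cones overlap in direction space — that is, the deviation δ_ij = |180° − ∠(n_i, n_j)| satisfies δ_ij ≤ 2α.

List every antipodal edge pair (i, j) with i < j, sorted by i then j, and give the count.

count = 2; pairs: (0,3), (1,4)

α = atan 0.15 = 8.53°;  2α = 17.06°
n_0 = (-0.9777, -0.2101)
n_1 = (-0.3148, -0.9492)
n_2 = (+0.4499, -0.8931)
n_3 = (+0.9939, +0.1101)
n_4 = (+0.4454, +0.8953)
  (0,1): δ = 120.47°  ·
  (0,2): δ = 75.39°  ·
  (0,3): δ = 5.81°  ✓
  (0,4): δ = 51.42°  ·
  (1,2): δ = 134.92°  ·
  (1,3): δ = 65.33°  ·
  (1,4): δ = 8.11°  ✓
  (2,3): δ = 110.41°  ·
  (2,4): δ = 53.19°  ·
  (3,4): δ = 122.77°  ·
antipodal pairs: 2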